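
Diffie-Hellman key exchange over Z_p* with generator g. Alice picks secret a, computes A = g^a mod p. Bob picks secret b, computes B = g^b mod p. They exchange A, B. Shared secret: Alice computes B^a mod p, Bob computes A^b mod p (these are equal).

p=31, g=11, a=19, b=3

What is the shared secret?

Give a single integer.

A = 11^19 mod 31  (bits of 19 = 10011)
  bit 0 = 1: r = r^2 * 11 mod 31 = 1^2 * 11 = 1*11 = 11
  bit 1 = 0: r = r^2 mod 31 = 11^2 = 28
  bit 2 = 0: r = r^2 mod 31 = 28^2 = 9
  bit 3 = 1: r = r^2 * 11 mod 31 = 9^2 * 11 = 19*11 = 23
  bit 4 = 1: r = r^2 * 11 mod 31 = 23^2 * 11 = 2*11 = 22
  -> A = 22
B = 11^3 mod 31  (bits of 3 = 11)
  bit 0 = 1: r = r^2 * 11 mod 31 = 1^2 * 11 = 1*11 = 11
  bit 1 = 1: r = r^2 * 11 mod 31 = 11^2 * 11 = 28*11 = 29
  -> B = 29
s = B^a = 29^19 mod 31  (bits of 19 = 10011)
  bit 0 = 1: r = r^2 * 29 mod 31 = 1^2 * 29 = 1*29 = 29
  bit 1 = 0: r = r^2 mod 31 = 29^2 = 4
  bit 2 = 0: r = r^2 mod 31 = 4^2 = 16
  bit 3 = 1: r = r^2 * 29 mod 31 = 16^2 * 29 = 8*29 = 15
  bit 4 = 1: r = r^2 * 29 mod 31 = 15^2 * 29 = 8*29 = 15
  -> s = B^a = 15

Answer: 15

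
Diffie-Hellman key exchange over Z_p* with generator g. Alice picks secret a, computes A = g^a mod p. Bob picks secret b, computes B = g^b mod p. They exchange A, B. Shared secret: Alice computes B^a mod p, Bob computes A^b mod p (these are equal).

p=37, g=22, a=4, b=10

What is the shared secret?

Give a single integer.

A = 22^4 mod 37  (bits of 4 = 100)
  bit 0 = 1: r = r^2 * 22 mod 37 = 1^2 * 22 = 1*22 = 22
  bit 1 = 0: r = r^2 mod 37 = 22^2 = 3
  bit 2 = 0: r = r^2 mod 37 = 3^2 = 9
  -> A = 9
B = 22^10 mod 37  (bits of 10 = 1010)
  bit 0 = 1: r = r^2 * 22 mod 37 = 1^2 * 22 = 1*22 = 22
  bit 1 = 0: r = r^2 mod 37 = 22^2 = 3
  bit 2 = 1: r = r^2 * 22 mod 37 = 3^2 * 22 = 9*22 = 13
  bit 3 = 0: r = r^2 mod 37 = 13^2 = 21
  -> B = 21
s = B^a = 21^4 mod 37  (bits of 4 = 100)
  bit 0 = 1: r = r^2 * 21 mod 37 = 1^2 * 21 = 1*21 = 21
  bit 1 = 0: r = r^2 mod 37 = 21^2 = 34
  bit 2 = 0: r = r^2 mod 37 = 34^2 = 9
  -> s = B^a = 9

Answer: 9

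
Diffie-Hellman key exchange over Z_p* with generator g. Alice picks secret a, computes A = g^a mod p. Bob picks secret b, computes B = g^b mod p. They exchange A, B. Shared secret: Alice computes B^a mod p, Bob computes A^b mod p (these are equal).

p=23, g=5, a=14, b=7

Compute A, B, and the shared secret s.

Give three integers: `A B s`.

Answer: 13 17 9

Derivation:
A = 5^14 mod 23  (bits of 14 = 1110)
  bit 0 = 1: r = r^2 * 5 mod 23 = 1^2 * 5 = 1*5 = 5
  bit 1 = 1: r = r^2 * 5 mod 23 = 5^2 * 5 = 2*5 = 10
  bit 2 = 1: r = r^2 * 5 mod 23 = 10^2 * 5 = 8*5 = 17
  bit 3 = 0: r = r^2 mod 23 = 17^2 = 13
  -> A = 13
B = 5^7 mod 23  (bits of 7 = 111)
  bit 0 = 1: r = r^2 * 5 mod 23 = 1^2 * 5 = 1*5 = 5
  bit 1 = 1: r = r^2 * 5 mod 23 = 5^2 * 5 = 2*5 = 10
  bit 2 = 1: r = r^2 * 5 mod 23 = 10^2 * 5 = 8*5 = 17
  -> B = 17
s = B^a = 17^14 mod 23  (bits of 14 = 1110)
  bit 0 = 1: r = r^2 * 17 mod 23 = 1^2 * 17 = 1*17 = 17
  bit 1 = 1: r = r^2 * 17 mod 23 = 17^2 * 17 = 13*17 = 14
  bit 2 = 1: r = r^2 * 17 mod 23 = 14^2 * 17 = 12*17 = 20
  bit 3 = 0: r = r^2 mod 23 = 20^2 = 9
  -> s = B^a = 9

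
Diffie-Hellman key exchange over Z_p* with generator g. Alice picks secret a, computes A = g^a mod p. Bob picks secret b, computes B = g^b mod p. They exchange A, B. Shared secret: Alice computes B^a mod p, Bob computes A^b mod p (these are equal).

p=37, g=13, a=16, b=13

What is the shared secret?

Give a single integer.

Answer: 33

Derivation:
A = 13^16 mod 37  (bits of 16 = 10000)
  bit 0 = 1: r = r^2 * 13 mod 37 = 1^2 * 13 = 1*13 = 13
  bit 1 = 0: r = r^2 mod 37 = 13^2 = 21
  bit 2 = 0: r = r^2 mod 37 = 21^2 = 34
  bit 3 = 0: r = r^2 mod 37 = 34^2 = 9
  bit 4 = 0: r = r^2 mod 37 = 9^2 = 7
  -> A = 7
B = 13^13 mod 37  (bits of 13 = 1101)
  bit 0 = 1: r = r^2 * 13 mod 37 = 1^2 * 13 = 1*13 = 13
  bit 1 = 1: r = r^2 * 13 mod 37 = 13^2 * 13 = 21*13 = 14
  bit 2 = 0: r = r^2 mod 37 = 14^2 = 11
  bit 3 = 1: r = r^2 * 13 mod 37 = 11^2 * 13 = 10*13 = 19
  -> B = 19
s = B^a = 19^16 mod 37  (bits of 16 = 10000)
  bit 0 = 1: r = r^2 * 19 mod 37 = 1^2 * 19 = 1*19 = 19
  bit 1 = 0: r = r^2 mod 37 = 19^2 = 28
  bit 2 = 0: r = r^2 mod 37 = 28^2 = 7
  bit 3 = 0: r = r^2 mod 37 = 7^2 = 12
  bit 4 = 0: r = r^2 mod 37 = 12^2 = 33
  -> s = B^a = 33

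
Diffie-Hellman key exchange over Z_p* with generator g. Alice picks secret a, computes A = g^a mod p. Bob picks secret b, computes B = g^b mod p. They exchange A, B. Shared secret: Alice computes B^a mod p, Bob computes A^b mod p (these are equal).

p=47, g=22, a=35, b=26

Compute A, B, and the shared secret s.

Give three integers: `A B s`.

Answer: 5 21 16

Derivation:
A = 22^35 mod 47  (bits of 35 = 100011)
  bit 0 = 1: r = r^2 * 22 mod 47 = 1^2 * 22 = 1*22 = 22
  bit 1 = 0: r = r^2 mod 47 = 22^2 = 14
  bit 2 = 0: r = r^2 mod 47 = 14^2 = 8
  bit 3 = 0: r = r^2 mod 47 = 8^2 = 17
  bit 4 = 1: r = r^2 * 22 mod 47 = 17^2 * 22 = 7*22 = 13
  bit 5 = 1: r = r^2 * 22 mod 47 = 13^2 * 22 = 28*22 = 5
  -> A = 5
B = 22^26 mod 47  (bits of 26 = 11010)
  bit 0 = 1: r = r^2 * 22 mod 47 = 1^2 * 22 = 1*22 = 22
  bit 1 = 1: r = r^2 * 22 mod 47 = 22^2 * 22 = 14*22 = 26
  bit 2 = 0: r = r^2 mod 47 = 26^2 = 18
  bit 3 = 1: r = r^2 * 22 mod 47 = 18^2 * 22 = 42*22 = 31
  bit 4 = 0: r = r^2 mod 47 = 31^2 = 21
  -> B = 21
s = B^a = 21^35 mod 47  (bits of 35 = 100011)
  bit 0 = 1: r = r^2 * 21 mod 47 = 1^2 * 21 = 1*21 = 21
  bit 1 = 0: r = r^2 mod 47 = 21^2 = 18
  bit 2 = 0: r = r^2 mod 47 = 18^2 = 42
  bit 3 = 0: r = r^2 mod 47 = 42^2 = 25
  bit 4 = 1: r = r^2 * 21 mod 47 = 25^2 * 21 = 14*21 = 12
  bit 5 = 1: r = r^2 * 21 mod 47 = 12^2 * 21 = 3*21 = 16
  -> s = B^a = 16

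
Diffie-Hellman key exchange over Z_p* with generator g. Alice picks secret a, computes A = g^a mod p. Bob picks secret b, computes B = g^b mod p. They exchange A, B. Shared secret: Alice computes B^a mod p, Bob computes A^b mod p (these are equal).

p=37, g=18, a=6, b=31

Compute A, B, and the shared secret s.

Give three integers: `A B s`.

A = 18^6 mod 37  (bits of 6 = 110)
  bit 0 = 1: r = r^2 * 18 mod 37 = 1^2 * 18 = 1*18 = 18
  bit 1 = 1: r = r^2 * 18 mod 37 = 18^2 * 18 = 28*18 = 23
  bit 2 = 0: r = r^2 mod 37 = 23^2 = 11
  -> A = 11
B = 18^31 mod 37  (bits of 31 = 11111)
  bit 0 = 1: r = r^2 * 18 mod 37 = 1^2 * 18 = 1*18 = 18
  bit 1 = 1: r = r^2 * 18 mod 37 = 18^2 * 18 = 28*18 = 23
  bit 2 = 1: r = r^2 * 18 mod 37 = 23^2 * 18 = 11*18 = 13
  bit 3 = 1: r = r^2 * 18 mod 37 = 13^2 * 18 = 21*18 = 8
  bit 4 = 1: r = r^2 * 18 mod 37 = 8^2 * 18 = 27*18 = 5
  -> B = 5
s = B^a = 5^6 mod 37  (bits of 6 = 110)
  bit 0 = 1: r = r^2 * 5 mod 37 = 1^2 * 5 = 1*5 = 5
  bit 1 = 1: r = r^2 * 5 mod 37 = 5^2 * 5 = 25*5 = 14
  bit 2 = 0: r = r^2 mod 37 = 14^2 = 11
  -> s = B^a = 11

Answer: 11 5 11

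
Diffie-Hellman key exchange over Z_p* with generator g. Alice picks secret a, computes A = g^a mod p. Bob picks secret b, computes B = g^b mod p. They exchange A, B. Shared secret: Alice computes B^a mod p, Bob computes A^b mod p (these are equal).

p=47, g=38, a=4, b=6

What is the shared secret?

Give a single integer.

A = 38^4 mod 47  (bits of 4 = 100)
  bit 0 = 1: r = r^2 * 38 mod 47 = 1^2 * 38 = 1*38 = 38
  bit 1 = 0: r = r^2 mod 47 = 38^2 = 34
  bit 2 = 0: r = r^2 mod 47 = 34^2 = 28
  -> A = 28
B = 38^6 mod 47  (bits of 6 = 110)
  bit 0 = 1: r = r^2 * 38 mod 47 = 1^2 * 38 = 1*38 = 38
  bit 1 = 1: r = r^2 * 38 mod 47 = 38^2 * 38 = 34*38 = 23
  bit 2 = 0: r = r^2 mod 47 = 23^2 = 12
  -> B = 12
s = B^a = 12^4 mod 47  (bits of 4 = 100)
  bit 0 = 1: r = r^2 * 12 mod 47 = 1^2 * 12 = 1*12 = 12
  bit 1 = 0: r = r^2 mod 47 = 12^2 = 3
  bit 2 = 0: r = r^2 mod 47 = 3^2 = 9
  -> s = B^a = 9

Answer: 9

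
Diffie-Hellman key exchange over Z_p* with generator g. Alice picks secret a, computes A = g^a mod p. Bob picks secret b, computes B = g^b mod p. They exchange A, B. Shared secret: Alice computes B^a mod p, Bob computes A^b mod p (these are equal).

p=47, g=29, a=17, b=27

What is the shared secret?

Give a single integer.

A = 29^17 mod 47  (bits of 17 = 10001)
  bit 0 = 1: r = r^2 * 29 mod 47 = 1^2 * 29 = 1*29 = 29
  bit 1 = 0: r = r^2 mod 47 = 29^2 = 42
  bit 2 = 0: r = r^2 mod 47 = 42^2 = 25
  bit 3 = 0: r = r^2 mod 47 = 25^2 = 14
  bit 4 = 1: r = r^2 * 29 mod 47 = 14^2 * 29 = 8*29 = 44
  -> A = 44
B = 29^27 mod 47  (bits of 27 = 11011)
  bit 0 = 1: r = r^2 * 29 mod 47 = 1^2 * 29 = 1*29 = 29
  bit 1 = 1: r = r^2 * 29 mod 47 = 29^2 * 29 = 42*29 = 43
  bit 2 = 0: r = r^2 mod 47 = 43^2 = 16
  bit 3 = 1: r = r^2 * 29 mod 47 = 16^2 * 29 = 21*29 = 45
  bit 4 = 1: r = r^2 * 29 mod 47 = 45^2 * 29 = 4*29 = 22
  -> B = 22
s = B^a = 22^17 mod 47  (bits of 17 = 10001)
  bit 0 = 1: r = r^2 * 22 mod 47 = 1^2 * 22 = 1*22 = 22
  bit 1 = 0: r = r^2 mod 47 = 22^2 = 14
  bit 2 = 0: r = r^2 mod 47 = 14^2 = 8
  bit 3 = 0: r = r^2 mod 47 = 8^2 = 17
  bit 4 = 1: r = r^2 * 22 mod 47 = 17^2 * 22 = 7*22 = 13
  -> s = B^a = 13

Answer: 13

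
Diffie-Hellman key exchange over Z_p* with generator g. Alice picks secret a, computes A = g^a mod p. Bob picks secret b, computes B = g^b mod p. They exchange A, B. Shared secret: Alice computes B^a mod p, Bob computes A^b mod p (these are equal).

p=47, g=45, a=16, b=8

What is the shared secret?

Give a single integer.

Answer: 14

Derivation:
A = 45^16 mod 47  (bits of 16 = 10000)
  bit 0 = 1: r = r^2 * 45 mod 47 = 1^2 * 45 = 1*45 = 45
  bit 1 = 0: r = r^2 mod 47 = 45^2 = 4
  bit 2 = 0: r = r^2 mod 47 = 4^2 = 16
  bit 3 = 0: r = r^2 mod 47 = 16^2 = 21
  bit 4 = 0: r = r^2 mod 47 = 21^2 = 18
  -> A = 18
B = 45^8 mod 47  (bits of 8 = 1000)
  bit 0 = 1: r = r^2 * 45 mod 47 = 1^2 * 45 = 1*45 = 45
  bit 1 = 0: r = r^2 mod 47 = 45^2 = 4
  bit 2 = 0: r = r^2 mod 47 = 4^2 = 16
  bit 3 = 0: r = r^2 mod 47 = 16^2 = 21
  -> B = 21
s = B^a = 21^16 mod 47  (bits of 16 = 10000)
  bit 0 = 1: r = r^2 * 21 mod 47 = 1^2 * 21 = 1*21 = 21
  bit 1 = 0: r = r^2 mod 47 = 21^2 = 18
  bit 2 = 0: r = r^2 mod 47 = 18^2 = 42
  bit 3 = 0: r = r^2 mod 47 = 42^2 = 25
  bit 4 = 0: r = r^2 mod 47 = 25^2 = 14
  -> s = B^a = 14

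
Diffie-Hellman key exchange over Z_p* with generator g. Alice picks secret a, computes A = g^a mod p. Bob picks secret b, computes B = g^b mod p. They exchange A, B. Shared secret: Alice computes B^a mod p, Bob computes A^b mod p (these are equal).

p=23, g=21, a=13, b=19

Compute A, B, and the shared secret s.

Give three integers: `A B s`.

A = 21^13 mod 23  (bits of 13 = 1101)
  bit 0 = 1: r = r^2 * 21 mod 23 = 1^2 * 21 = 1*21 = 21
  bit 1 = 1: r = r^2 * 21 mod 23 = 21^2 * 21 = 4*21 = 15
  bit 2 = 0: r = r^2 mod 23 = 15^2 = 18
  bit 3 = 1: r = r^2 * 21 mod 23 = 18^2 * 21 = 2*21 = 19
  -> A = 19
B = 21^19 mod 23  (bits of 19 = 10011)
  bit 0 = 1: r = r^2 * 21 mod 23 = 1^2 * 21 = 1*21 = 21
  bit 1 = 0: r = r^2 mod 23 = 21^2 = 4
  bit 2 = 0: r = r^2 mod 23 = 4^2 = 16
  bit 3 = 1: r = r^2 * 21 mod 23 = 16^2 * 21 = 3*21 = 17
  bit 4 = 1: r = r^2 * 21 mod 23 = 17^2 * 21 = 13*21 = 20
  -> B = 20
s = B^a = 20^13 mod 23  (bits of 13 = 1101)
  bit 0 = 1: r = r^2 * 20 mod 23 = 1^2 * 20 = 1*20 = 20
  bit 1 = 1: r = r^2 * 20 mod 23 = 20^2 * 20 = 9*20 = 19
  bit 2 = 0: r = r^2 mod 23 = 19^2 = 16
  bit 3 = 1: r = r^2 * 20 mod 23 = 16^2 * 20 = 3*20 = 14
  -> s = B^a = 14

Answer: 19 20 14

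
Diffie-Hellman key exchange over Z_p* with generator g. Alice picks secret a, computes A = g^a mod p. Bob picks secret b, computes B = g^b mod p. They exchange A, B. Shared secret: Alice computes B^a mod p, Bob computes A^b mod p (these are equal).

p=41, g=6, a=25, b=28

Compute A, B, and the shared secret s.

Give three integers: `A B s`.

Answer: 14 31 40

Derivation:
A = 6^25 mod 41  (bits of 25 = 11001)
  bit 0 = 1: r = r^2 * 6 mod 41 = 1^2 * 6 = 1*6 = 6
  bit 1 = 1: r = r^2 * 6 mod 41 = 6^2 * 6 = 36*6 = 11
  bit 2 = 0: r = r^2 mod 41 = 11^2 = 39
  bit 3 = 0: r = r^2 mod 41 = 39^2 = 4
  bit 4 = 1: r = r^2 * 6 mod 41 = 4^2 * 6 = 16*6 = 14
  -> A = 14
B = 6^28 mod 41  (bits of 28 = 11100)
  bit 0 = 1: r = r^2 * 6 mod 41 = 1^2 * 6 = 1*6 = 6
  bit 1 = 1: r = r^2 * 6 mod 41 = 6^2 * 6 = 36*6 = 11
  bit 2 = 1: r = r^2 * 6 mod 41 = 11^2 * 6 = 39*6 = 29
  bit 3 = 0: r = r^2 mod 41 = 29^2 = 21
  bit 4 = 0: r = r^2 mod 41 = 21^2 = 31
  -> B = 31
s = B^a = 31^25 mod 41  (bits of 25 = 11001)
  bit 0 = 1: r = r^2 * 31 mod 41 = 1^2 * 31 = 1*31 = 31
  bit 1 = 1: r = r^2 * 31 mod 41 = 31^2 * 31 = 18*31 = 25
  bit 2 = 0: r = r^2 mod 41 = 25^2 = 10
  bit 3 = 0: r = r^2 mod 41 = 10^2 = 18
  bit 4 = 1: r = r^2 * 31 mod 41 = 18^2 * 31 = 37*31 = 40
  -> s = B^a = 40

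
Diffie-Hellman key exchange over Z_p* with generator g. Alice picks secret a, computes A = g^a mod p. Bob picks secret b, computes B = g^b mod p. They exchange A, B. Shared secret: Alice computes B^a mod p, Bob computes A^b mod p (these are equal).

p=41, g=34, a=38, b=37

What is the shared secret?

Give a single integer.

Answer: 20

Derivation:
A = 34^38 mod 41  (bits of 38 = 100110)
  bit 0 = 1: r = r^2 * 34 mod 41 = 1^2 * 34 = 1*34 = 34
  bit 1 = 0: r = r^2 mod 41 = 34^2 = 8
  bit 2 = 0: r = r^2 mod 41 = 8^2 = 23
  bit 3 = 1: r = r^2 * 34 mod 41 = 23^2 * 34 = 37*34 = 28
  bit 4 = 1: r = r^2 * 34 mod 41 = 28^2 * 34 = 5*34 = 6
  bit 5 = 0: r = r^2 mod 41 = 6^2 = 36
  -> A = 36
B = 34^37 mod 41  (bits of 37 = 100101)
  bit 0 = 1: r = r^2 * 34 mod 41 = 1^2 * 34 = 1*34 = 34
  bit 1 = 0: r = r^2 mod 41 = 34^2 = 8
  bit 2 = 0: r = r^2 mod 41 = 8^2 = 23
  bit 3 = 1: r = r^2 * 34 mod 41 = 23^2 * 34 = 37*34 = 28
  bit 4 = 0: r = r^2 mod 41 = 28^2 = 5
  bit 5 = 1: r = r^2 * 34 mod 41 = 5^2 * 34 = 25*34 = 30
  -> B = 30
s = B^a = 30^38 mod 41  (bits of 38 = 100110)
  bit 0 = 1: r = r^2 * 30 mod 41 = 1^2 * 30 = 1*30 = 30
  bit 1 = 0: r = r^2 mod 41 = 30^2 = 39
  bit 2 = 0: r = r^2 mod 41 = 39^2 = 4
  bit 3 = 1: r = r^2 * 30 mod 41 = 4^2 * 30 = 16*30 = 29
  bit 4 = 1: r = r^2 * 30 mod 41 = 29^2 * 30 = 21*30 = 15
  bit 5 = 0: r = r^2 mod 41 = 15^2 = 20
  -> s = B^a = 20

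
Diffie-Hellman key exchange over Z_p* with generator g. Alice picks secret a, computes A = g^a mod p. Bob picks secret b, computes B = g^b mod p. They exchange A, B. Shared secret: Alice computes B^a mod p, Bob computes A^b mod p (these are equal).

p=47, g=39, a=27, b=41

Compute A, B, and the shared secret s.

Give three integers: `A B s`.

A = 39^27 mod 47  (bits of 27 = 11011)
  bit 0 = 1: r = r^2 * 39 mod 47 = 1^2 * 39 = 1*39 = 39
  bit 1 = 1: r = r^2 * 39 mod 47 = 39^2 * 39 = 17*39 = 5
  bit 2 = 0: r = r^2 mod 47 = 5^2 = 25
  bit 3 = 1: r = r^2 * 39 mod 47 = 25^2 * 39 = 14*39 = 29
  bit 4 = 1: r = r^2 * 39 mod 47 = 29^2 * 39 = 42*39 = 40
  -> A = 40
B = 39^41 mod 47  (bits of 41 = 101001)
  bit 0 = 1: r = r^2 * 39 mod 47 = 1^2 * 39 = 1*39 = 39
  bit 1 = 0: r = r^2 mod 47 = 39^2 = 17
  bit 2 = 1: r = r^2 * 39 mod 47 = 17^2 * 39 = 7*39 = 38
  bit 3 = 0: r = r^2 mod 47 = 38^2 = 34
  bit 4 = 0: r = r^2 mod 47 = 34^2 = 28
  bit 5 = 1: r = r^2 * 39 mod 47 = 28^2 * 39 = 32*39 = 26
  -> B = 26
s = B^a = 26^27 mod 47  (bits of 27 = 11011)
  bit 0 = 1: r = r^2 * 26 mod 47 = 1^2 * 26 = 1*26 = 26
  bit 1 = 1: r = r^2 * 26 mod 47 = 26^2 * 26 = 18*26 = 45
  bit 2 = 0: r = r^2 mod 47 = 45^2 = 4
  bit 3 = 1: r = r^2 * 26 mod 47 = 4^2 * 26 = 16*26 = 40
  bit 4 = 1: r = r^2 * 26 mod 47 = 40^2 * 26 = 2*26 = 5
  -> s = B^a = 5

Answer: 40 26 5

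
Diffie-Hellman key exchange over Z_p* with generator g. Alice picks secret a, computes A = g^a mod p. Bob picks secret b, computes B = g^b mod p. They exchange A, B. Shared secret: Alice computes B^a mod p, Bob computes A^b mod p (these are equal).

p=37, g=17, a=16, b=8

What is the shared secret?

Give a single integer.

Answer: 7

Derivation:
A = 17^16 mod 37  (bits of 16 = 10000)
  bit 0 = 1: r = r^2 * 17 mod 37 = 1^2 * 17 = 1*17 = 17
  bit 1 = 0: r = r^2 mod 37 = 17^2 = 30
  bit 2 = 0: r = r^2 mod 37 = 30^2 = 12
  bit 3 = 0: r = r^2 mod 37 = 12^2 = 33
  bit 4 = 0: r = r^2 mod 37 = 33^2 = 16
  -> A = 16
B = 17^8 mod 37  (bits of 8 = 1000)
  bit 0 = 1: r = r^2 * 17 mod 37 = 1^2 * 17 = 1*17 = 17
  bit 1 = 0: r = r^2 mod 37 = 17^2 = 30
  bit 2 = 0: r = r^2 mod 37 = 30^2 = 12
  bit 3 = 0: r = r^2 mod 37 = 12^2 = 33
  -> B = 33
s = B^a = 33^16 mod 37  (bits of 16 = 10000)
  bit 0 = 1: r = r^2 * 33 mod 37 = 1^2 * 33 = 1*33 = 33
  bit 1 = 0: r = r^2 mod 37 = 33^2 = 16
  bit 2 = 0: r = r^2 mod 37 = 16^2 = 34
  bit 3 = 0: r = r^2 mod 37 = 34^2 = 9
  bit 4 = 0: r = r^2 mod 37 = 9^2 = 7
  -> s = B^a = 7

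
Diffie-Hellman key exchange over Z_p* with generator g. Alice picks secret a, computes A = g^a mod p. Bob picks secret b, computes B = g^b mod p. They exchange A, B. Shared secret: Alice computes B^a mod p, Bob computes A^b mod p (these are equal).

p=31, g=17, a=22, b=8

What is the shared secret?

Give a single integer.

A = 17^22 mod 31  (bits of 22 = 10110)
  bit 0 = 1: r = r^2 * 17 mod 31 = 1^2 * 17 = 1*17 = 17
  bit 1 = 0: r = r^2 mod 31 = 17^2 = 10
  bit 2 = 1: r = r^2 * 17 mod 31 = 10^2 * 17 = 7*17 = 26
  bit 3 = 1: r = r^2 * 17 mod 31 = 26^2 * 17 = 25*17 = 22
  bit 4 = 0: r = r^2 mod 31 = 22^2 = 19
  -> A = 19
B = 17^8 mod 31  (bits of 8 = 1000)
  bit 0 = 1: r = r^2 * 17 mod 31 = 1^2 * 17 = 1*17 = 17
  bit 1 = 0: r = r^2 mod 31 = 17^2 = 10
  bit 2 = 0: r = r^2 mod 31 = 10^2 = 7
  bit 3 = 0: r = r^2 mod 31 = 7^2 = 18
  -> B = 18
s = B^a = 18^22 mod 31  (bits of 22 = 10110)
  bit 0 = 1: r = r^2 * 18 mod 31 = 1^2 * 18 = 1*18 = 18
  bit 1 = 0: r = r^2 mod 31 = 18^2 = 14
  bit 2 = 1: r = r^2 * 18 mod 31 = 14^2 * 18 = 10*18 = 25
  bit 3 = 1: r = r^2 * 18 mod 31 = 25^2 * 18 = 5*18 = 28
  bit 4 = 0: r = r^2 mod 31 = 28^2 = 9
  -> s = B^a = 9

Answer: 9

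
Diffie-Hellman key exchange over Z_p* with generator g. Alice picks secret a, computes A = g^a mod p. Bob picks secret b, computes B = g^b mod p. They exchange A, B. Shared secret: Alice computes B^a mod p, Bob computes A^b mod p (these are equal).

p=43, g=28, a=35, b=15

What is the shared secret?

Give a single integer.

A = 28^35 mod 43  (bits of 35 = 100011)
  bit 0 = 1: r = r^2 * 28 mod 43 = 1^2 * 28 = 1*28 = 28
  bit 1 = 0: r = r^2 mod 43 = 28^2 = 10
  bit 2 = 0: r = r^2 mod 43 = 10^2 = 14
  bit 3 = 0: r = r^2 mod 43 = 14^2 = 24
  bit 4 = 1: r = r^2 * 28 mod 43 = 24^2 * 28 = 17*28 = 3
  bit 5 = 1: r = r^2 * 28 mod 43 = 3^2 * 28 = 9*28 = 37
  -> A = 37
B = 28^15 mod 43  (bits of 15 = 1111)
  bit 0 = 1: r = r^2 * 28 mod 43 = 1^2 * 28 = 1*28 = 28
  bit 1 = 1: r = r^2 * 28 mod 43 = 28^2 * 28 = 10*28 = 22
  bit 2 = 1: r = r^2 * 28 mod 43 = 22^2 * 28 = 11*28 = 7
  bit 3 = 1: r = r^2 * 28 mod 43 = 7^2 * 28 = 6*28 = 39
  -> B = 39
s = B^a = 39^35 mod 43  (bits of 35 = 100011)
  bit 0 = 1: r = r^2 * 39 mod 43 = 1^2 * 39 = 1*39 = 39
  bit 1 = 0: r = r^2 mod 43 = 39^2 = 16
  bit 2 = 0: r = r^2 mod 43 = 16^2 = 41
  bit 3 = 0: r = r^2 mod 43 = 41^2 = 4
  bit 4 = 1: r = r^2 * 39 mod 43 = 4^2 * 39 = 16*39 = 22
  bit 5 = 1: r = r^2 * 39 mod 43 = 22^2 * 39 = 11*39 = 42
  -> s = B^a = 42

Answer: 42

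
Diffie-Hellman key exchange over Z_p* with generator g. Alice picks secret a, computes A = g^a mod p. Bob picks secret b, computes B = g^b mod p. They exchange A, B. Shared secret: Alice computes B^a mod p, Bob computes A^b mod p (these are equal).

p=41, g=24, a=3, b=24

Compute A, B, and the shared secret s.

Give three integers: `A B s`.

Answer: 7 37 18

Derivation:
A = 24^3 mod 41  (bits of 3 = 11)
  bit 0 = 1: r = r^2 * 24 mod 41 = 1^2 * 24 = 1*24 = 24
  bit 1 = 1: r = r^2 * 24 mod 41 = 24^2 * 24 = 2*24 = 7
  -> A = 7
B = 24^24 mod 41  (bits of 24 = 11000)
  bit 0 = 1: r = r^2 * 24 mod 41 = 1^2 * 24 = 1*24 = 24
  bit 1 = 1: r = r^2 * 24 mod 41 = 24^2 * 24 = 2*24 = 7
  bit 2 = 0: r = r^2 mod 41 = 7^2 = 8
  bit 3 = 0: r = r^2 mod 41 = 8^2 = 23
  bit 4 = 0: r = r^2 mod 41 = 23^2 = 37
  -> B = 37
s = B^a = 37^3 mod 41  (bits of 3 = 11)
  bit 0 = 1: r = r^2 * 37 mod 41 = 1^2 * 37 = 1*37 = 37
  bit 1 = 1: r = r^2 * 37 mod 41 = 37^2 * 37 = 16*37 = 18
  -> s = B^a = 18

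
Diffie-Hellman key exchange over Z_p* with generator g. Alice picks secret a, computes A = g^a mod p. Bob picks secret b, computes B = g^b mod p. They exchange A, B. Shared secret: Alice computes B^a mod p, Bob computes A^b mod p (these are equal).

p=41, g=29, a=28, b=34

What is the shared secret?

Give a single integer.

Answer: 16

Derivation:
A = 29^28 mod 41  (bits of 28 = 11100)
  bit 0 = 1: r = r^2 * 29 mod 41 = 1^2 * 29 = 1*29 = 29
  bit 1 = 1: r = r^2 * 29 mod 41 = 29^2 * 29 = 21*29 = 35
  bit 2 = 1: r = r^2 * 29 mod 41 = 35^2 * 29 = 36*29 = 19
  bit 3 = 0: r = r^2 mod 41 = 19^2 = 33
  bit 4 = 0: r = r^2 mod 41 = 33^2 = 23
  -> A = 23
B = 29^34 mod 41  (bits of 34 = 100010)
  bit 0 = 1: r = r^2 * 29 mod 41 = 1^2 * 29 = 1*29 = 29
  bit 1 = 0: r = r^2 mod 41 = 29^2 = 21
  bit 2 = 0: r = r^2 mod 41 = 21^2 = 31
  bit 3 = 0: r = r^2 mod 41 = 31^2 = 18
  bit 4 = 1: r = r^2 * 29 mod 41 = 18^2 * 29 = 37*29 = 7
  bit 5 = 0: r = r^2 mod 41 = 7^2 = 8
  -> B = 8
s = B^a = 8^28 mod 41  (bits of 28 = 11100)
  bit 0 = 1: r = r^2 * 8 mod 41 = 1^2 * 8 = 1*8 = 8
  bit 1 = 1: r = r^2 * 8 mod 41 = 8^2 * 8 = 23*8 = 20
  bit 2 = 1: r = r^2 * 8 mod 41 = 20^2 * 8 = 31*8 = 2
  bit 3 = 0: r = r^2 mod 41 = 2^2 = 4
  bit 4 = 0: r = r^2 mod 41 = 4^2 = 16
  -> s = B^a = 16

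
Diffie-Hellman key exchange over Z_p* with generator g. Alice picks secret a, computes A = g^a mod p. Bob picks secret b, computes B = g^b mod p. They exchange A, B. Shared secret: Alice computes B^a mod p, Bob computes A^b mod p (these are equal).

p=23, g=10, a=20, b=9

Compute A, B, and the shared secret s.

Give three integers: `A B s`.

A = 10^20 mod 23  (bits of 20 = 10100)
  bit 0 = 1: r = r^2 * 10 mod 23 = 1^2 * 10 = 1*10 = 10
  bit 1 = 0: r = r^2 mod 23 = 10^2 = 8
  bit 2 = 1: r = r^2 * 10 mod 23 = 8^2 * 10 = 18*10 = 19
  bit 3 = 0: r = r^2 mod 23 = 19^2 = 16
  bit 4 = 0: r = r^2 mod 23 = 16^2 = 3
  -> A = 3
B = 10^9 mod 23  (bits of 9 = 1001)
  bit 0 = 1: r = r^2 * 10 mod 23 = 1^2 * 10 = 1*10 = 10
  bit 1 = 0: r = r^2 mod 23 = 10^2 = 8
  bit 2 = 0: r = r^2 mod 23 = 8^2 = 18
  bit 3 = 1: r = r^2 * 10 mod 23 = 18^2 * 10 = 2*10 = 20
  -> B = 20
s = B^a = 20^20 mod 23  (bits of 20 = 10100)
  bit 0 = 1: r = r^2 * 20 mod 23 = 1^2 * 20 = 1*20 = 20
  bit 1 = 0: r = r^2 mod 23 = 20^2 = 9
  bit 2 = 1: r = r^2 * 20 mod 23 = 9^2 * 20 = 12*20 = 10
  bit 3 = 0: r = r^2 mod 23 = 10^2 = 8
  bit 4 = 0: r = r^2 mod 23 = 8^2 = 18
  -> s = B^a = 18

Answer: 3 20 18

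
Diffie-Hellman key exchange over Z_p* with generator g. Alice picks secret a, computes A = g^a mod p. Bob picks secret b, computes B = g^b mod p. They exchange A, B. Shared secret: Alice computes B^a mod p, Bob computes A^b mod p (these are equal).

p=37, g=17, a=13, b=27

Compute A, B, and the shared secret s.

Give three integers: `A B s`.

A = 17^13 mod 37  (bits of 13 = 1101)
  bit 0 = 1: r = r^2 * 17 mod 37 = 1^2 * 17 = 1*17 = 17
  bit 1 = 1: r = r^2 * 17 mod 37 = 17^2 * 17 = 30*17 = 29
  bit 2 = 0: r = r^2 mod 37 = 29^2 = 27
  bit 3 = 1: r = r^2 * 17 mod 37 = 27^2 * 17 = 26*17 = 35
  -> A = 35
B = 17^27 mod 37  (bits of 27 = 11011)
  bit 0 = 1: r = r^2 * 17 mod 37 = 1^2 * 17 = 1*17 = 17
  bit 1 = 1: r = r^2 * 17 mod 37 = 17^2 * 17 = 30*17 = 29
  bit 2 = 0: r = r^2 mod 37 = 29^2 = 27
  bit 3 = 1: r = r^2 * 17 mod 37 = 27^2 * 17 = 26*17 = 35
  bit 4 = 1: r = r^2 * 17 mod 37 = 35^2 * 17 = 4*17 = 31
  -> B = 31
s = B^a = 31^13 mod 37  (bits of 13 = 1101)
  bit 0 = 1: r = r^2 * 31 mod 37 = 1^2 * 31 = 1*31 = 31
  bit 1 = 1: r = r^2 * 31 mod 37 = 31^2 * 31 = 36*31 = 6
  bit 2 = 0: r = r^2 mod 37 = 6^2 = 36
  bit 3 = 1: r = r^2 * 31 mod 37 = 36^2 * 31 = 1*31 = 31
  -> s = B^a = 31

Answer: 35 31 31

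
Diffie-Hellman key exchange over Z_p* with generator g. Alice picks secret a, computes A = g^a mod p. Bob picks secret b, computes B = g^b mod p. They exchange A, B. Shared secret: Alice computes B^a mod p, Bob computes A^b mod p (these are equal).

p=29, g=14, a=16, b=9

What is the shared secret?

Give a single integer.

Answer: 20

Derivation:
A = 14^16 mod 29  (bits of 16 = 10000)
  bit 0 = 1: r = r^2 * 14 mod 29 = 1^2 * 14 = 1*14 = 14
  bit 1 = 0: r = r^2 mod 29 = 14^2 = 22
  bit 2 = 0: r = r^2 mod 29 = 22^2 = 20
  bit 3 = 0: r = r^2 mod 29 = 20^2 = 23
  bit 4 = 0: r = r^2 mod 29 = 23^2 = 7
  -> A = 7
B = 14^9 mod 29  (bits of 9 = 1001)
  bit 0 = 1: r = r^2 * 14 mod 29 = 1^2 * 14 = 1*14 = 14
  bit 1 = 0: r = r^2 mod 29 = 14^2 = 22
  bit 2 = 0: r = r^2 mod 29 = 22^2 = 20
  bit 3 = 1: r = r^2 * 14 mod 29 = 20^2 * 14 = 23*14 = 3
  -> B = 3
s = B^a = 3^16 mod 29  (bits of 16 = 10000)
  bit 0 = 1: r = r^2 * 3 mod 29 = 1^2 * 3 = 1*3 = 3
  bit 1 = 0: r = r^2 mod 29 = 3^2 = 9
  bit 2 = 0: r = r^2 mod 29 = 9^2 = 23
  bit 3 = 0: r = r^2 mod 29 = 23^2 = 7
  bit 4 = 0: r = r^2 mod 29 = 7^2 = 20
  -> s = B^a = 20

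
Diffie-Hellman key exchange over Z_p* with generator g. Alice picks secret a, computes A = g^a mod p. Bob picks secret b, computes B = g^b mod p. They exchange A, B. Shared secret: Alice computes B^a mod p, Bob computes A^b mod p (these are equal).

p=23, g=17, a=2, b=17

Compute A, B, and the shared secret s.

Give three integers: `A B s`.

Answer: 13 11 6

Derivation:
A = 17^2 mod 23  (bits of 2 = 10)
  bit 0 = 1: r = r^2 * 17 mod 23 = 1^2 * 17 = 1*17 = 17
  bit 1 = 0: r = r^2 mod 23 = 17^2 = 13
  -> A = 13
B = 17^17 mod 23  (bits of 17 = 10001)
  bit 0 = 1: r = r^2 * 17 mod 23 = 1^2 * 17 = 1*17 = 17
  bit 1 = 0: r = r^2 mod 23 = 17^2 = 13
  bit 2 = 0: r = r^2 mod 23 = 13^2 = 8
  bit 3 = 0: r = r^2 mod 23 = 8^2 = 18
  bit 4 = 1: r = r^2 * 17 mod 23 = 18^2 * 17 = 2*17 = 11
  -> B = 11
s = B^a = 11^2 mod 23  (bits of 2 = 10)
  bit 0 = 1: r = r^2 * 11 mod 23 = 1^2 * 11 = 1*11 = 11
  bit 1 = 0: r = r^2 mod 23 = 11^2 = 6
  -> s = B^a = 6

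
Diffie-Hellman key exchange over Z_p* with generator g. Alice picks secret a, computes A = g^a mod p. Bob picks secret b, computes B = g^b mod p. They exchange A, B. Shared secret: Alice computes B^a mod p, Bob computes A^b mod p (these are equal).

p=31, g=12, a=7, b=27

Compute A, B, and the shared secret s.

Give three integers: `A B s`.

Answer: 24 27 15

Derivation:
A = 12^7 mod 31  (bits of 7 = 111)
  bit 0 = 1: r = r^2 * 12 mod 31 = 1^2 * 12 = 1*12 = 12
  bit 1 = 1: r = r^2 * 12 mod 31 = 12^2 * 12 = 20*12 = 23
  bit 2 = 1: r = r^2 * 12 mod 31 = 23^2 * 12 = 2*12 = 24
  -> A = 24
B = 12^27 mod 31  (bits of 27 = 11011)
  bit 0 = 1: r = r^2 * 12 mod 31 = 1^2 * 12 = 1*12 = 12
  bit 1 = 1: r = r^2 * 12 mod 31 = 12^2 * 12 = 20*12 = 23
  bit 2 = 0: r = r^2 mod 31 = 23^2 = 2
  bit 3 = 1: r = r^2 * 12 mod 31 = 2^2 * 12 = 4*12 = 17
  bit 4 = 1: r = r^2 * 12 mod 31 = 17^2 * 12 = 10*12 = 27
  -> B = 27
s = B^a = 27^7 mod 31  (bits of 7 = 111)
  bit 0 = 1: r = r^2 * 27 mod 31 = 1^2 * 27 = 1*27 = 27
  bit 1 = 1: r = r^2 * 27 mod 31 = 27^2 * 27 = 16*27 = 29
  bit 2 = 1: r = r^2 * 27 mod 31 = 29^2 * 27 = 4*27 = 15
  -> s = B^a = 15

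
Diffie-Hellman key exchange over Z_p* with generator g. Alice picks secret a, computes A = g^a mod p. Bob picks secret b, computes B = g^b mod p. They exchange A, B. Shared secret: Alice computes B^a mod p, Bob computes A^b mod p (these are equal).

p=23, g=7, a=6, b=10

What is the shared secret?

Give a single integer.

A = 7^6 mod 23  (bits of 6 = 110)
  bit 0 = 1: r = r^2 * 7 mod 23 = 1^2 * 7 = 1*7 = 7
  bit 1 = 1: r = r^2 * 7 mod 23 = 7^2 * 7 = 3*7 = 21
  bit 2 = 0: r = r^2 mod 23 = 21^2 = 4
  -> A = 4
B = 7^10 mod 23  (bits of 10 = 1010)
  bit 0 = 1: r = r^2 * 7 mod 23 = 1^2 * 7 = 1*7 = 7
  bit 1 = 0: r = r^2 mod 23 = 7^2 = 3
  bit 2 = 1: r = r^2 * 7 mod 23 = 3^2 * 7 = 9*7 = 17
  bit 3 = 0: r = r^2 mod 23 = 17^2 = 13
  -> B = 13
s = B^a = 13^6 mod 23  (bits of 6 = 110)
  bit 0 = 1: r = r^2 * 13 mod 23 = 1^2 * 13 = 1*13 = 13
  bit 1 = 1: r = r^2 * 13 mod 23 = 13^2 * 13 = 8*13 = 12
  bit 2 = 0: r = r^2 mod 23 = 12^2 = 6
  -> s = B^a = 6

Answer: 6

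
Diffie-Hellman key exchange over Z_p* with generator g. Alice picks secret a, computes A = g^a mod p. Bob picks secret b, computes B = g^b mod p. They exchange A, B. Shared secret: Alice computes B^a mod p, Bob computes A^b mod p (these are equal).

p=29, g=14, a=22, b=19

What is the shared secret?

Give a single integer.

Answer: 4

Derivation:
A = 14^22 mod 29  (bits of 22 = 10110)
  bit 0 = 1: r = r^2 * 14 mod 29 = 1^2 * 14 = 1*14 = 14
  bit 1 = 0: r = r^2 mod 29 = 14^2 = 22
  bit 2 = 1: r = r^2 * 14 mod 29 = 22^2 * 14 = 20*14 = 19
  bit 3 = 1: r = r^2 * 14 mod 29 = 19^2 * 14 = 13*14 = 8
  bit 4 = 0: r = r^2 mod 29 = 8^2 = 6
  -> A = 6
B = 14^19 mod 29  (bits of 19 = 10011)
  bit 0 = 1: r = r^2 * 14 mod 29 = 1^2 * 14 = 1*14 = 14
  bit 1 = 0: r = r^2 mod 29 = 14^2 = 22
  bit 2 = 0: r = r^2 mod 29 = 22^2 = 20
  bit 3 = 1: r = r^2 * 14 mod 29 = 20^2 * 14 = 23*14 = 3
  bit 4 = 1: r = r^2 * 14 mod 29 = 3^2 * 14 = 9*14 = 10
  -> B = 10
s = B^a = 10^22 mod 29  (bits of 22 = 10110)
  bit 0 = 1: r = r^2 * 10 mod 29 = 1^2 * 10 = 1*10 = 10
  bit 1 = 0: r = r^2 mod 29 = 10^2 = 13
  bit 2 = 1: r = r^2 * 10 mod 29 = 13^2 * 10 = 24*10 = 8
  bit 3 = 1: r = r^2 * 10 mod 29 = 8^2 * 10 = 6*10 = 2
  bit 4 = 0: r = r^2 mod 29 = 2^2 = 4
  -> s = B^a = 4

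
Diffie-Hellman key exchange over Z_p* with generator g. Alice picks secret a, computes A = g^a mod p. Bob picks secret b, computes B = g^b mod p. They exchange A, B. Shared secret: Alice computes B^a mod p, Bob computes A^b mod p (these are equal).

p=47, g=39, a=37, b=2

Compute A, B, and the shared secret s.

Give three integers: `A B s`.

A = 39^37 mod 47  (bits of 37 = 100101)
  bit 0 = 1: r = r^2 * 39 mod 47 = 1^2 * 39 = 1*39 = 39
  bit 1 = 0: r = r^2 mod 47 = 39^2 = 17
  bit 2 = 0: r = r^2 mod 47 = 17^2 = 7
  bit 3 = 1: r = r^2 * 39 mod 47 = 7^2 * 39 = 2*39 = 31
  bit 4 = 0: r = r^2 mod 47 = 31^2 = 21
  bit 5 = 1: r = r^2 * 39 mod 47 = 21^2 * 39 = 18*39 = 44
  -> A = 44
B = 39^2 mod 47  (bits of 2 = 10)
  bit 0 = 1: r = r^2 * 39 mod 47 = 1^2 * 39 = 1*39 = 39
  bit 1 = 0: r = r^2 mod 47 = 39^2 = 17
  -> B = 17
s = B^a = 17^37 mod 47  (bits of 37 = 100101)
  bit 0 = 1: r = r^2 * 17 mod 47 = 1^2 * 17 = 1*17 = 17
  bit 1 = 0: r = r^2 mod 47 = 17^2 = 7
  bit 2 = 0: r = r^2 mod 47 = 7^2 = 2
  bit 3 = 1: r = r^2 * 17 mod 47 = 2^2 * 17 = 4*17 = 21
  bit 4 = 0: r = r^2 mod 47 = 21^2 = 18
  bit 5 = 1: r = r^2 * 17 mod 47 = 18^2 * 17 = 42*17 = 9
  -> s = B^a = 9

Answer: 44 17 9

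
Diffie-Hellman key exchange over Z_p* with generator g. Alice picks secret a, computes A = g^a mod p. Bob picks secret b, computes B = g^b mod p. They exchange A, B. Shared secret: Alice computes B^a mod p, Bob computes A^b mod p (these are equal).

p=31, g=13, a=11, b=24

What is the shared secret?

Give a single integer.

Answer: 2

Derivation:
A = 13^11 mod 31  (bits of 11 = 1011)
  bit 0 = 1: r = r^2 * 13 mod 31 = 1^2 * 13 = 1*13 = 13
  bit 1 = 0: r = r^2 mod 31 = 13^2 = 14
  bit 2 = 1: r = r^2 * 13 mod 31 = 14^2 * 13 = 10*13 = 6
  bit 3 = 1: r = r^2 * 13 mod 31 = 6^2 * 13 = 5*13 = 3
  -> A = 3
B = 13^24 mod 31  (bits of 24 = 11000)
  bit 0 = 1: r = r^2 * 13 mod 31 = 1^2 * 13 = 1*13 = 13
  bit 1 = 1: r = r^2 * 13 mod 31 = 13^2 * 13 = 14*13 = 27
  bit 2 = 0: r = r^2 mod 31 = 27^2 = 16
  bit 3 = 0: r = r^2 mod 31 = 16^2 = 8
  bit 4 = 0: r = r^2 mod 31 = 8^2 = 2
  -> B = 2
s = B^a = 2^11 mod 31  (bits of 11 = 1011)
  bit 0 = 1: r = r^2 * 2 mod 31 = 1^2 * 2 = 1*2 = 2
  bit 1 = 0: r = r^2 mod 31 = 2^2 = 4
  bit 2 = 1: r = r^2 * 2 mod 31 = 4^2 * 2 = 16*2 = 1
  bit 3 = 1: r = r^2 * 2 mod 31 = 1^2 * 2 = 1*2 = 2
  -> s = B^a = 2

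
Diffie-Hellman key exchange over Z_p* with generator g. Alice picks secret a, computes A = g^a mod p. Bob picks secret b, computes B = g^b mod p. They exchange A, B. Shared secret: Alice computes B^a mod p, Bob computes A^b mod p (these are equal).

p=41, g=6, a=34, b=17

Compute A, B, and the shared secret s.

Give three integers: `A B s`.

A = 6^34 mod 41  (bits of 34 = 100010)
  bit 0 = 1: r = r^2 * 6 mod 41 = 1^2 * 6 = 1*6 = 6
  bit 1 = 0: r = r^2 mod 41 = 6^2 = 36
  bit 2 = 0: r = r^2 mod 41 = 36^2 = 25
  bit 3 = 0: r = r^2 mod 41 = 25^2 = 10
  bit 4 = 1: r = r^2 * 6 mod 41 = 10^2 * 6 = 18*6 = 26
  bit 5 = 0: r = r^2 mod 41 = 26^2 = 20
  -> A = 20
B = 6^17 mod 41  (bits of 17 = 10001)
  bit 0 = 1: r = r^2 * 6 mod 41 = 1^2 * 6 = 1*6 = 6
  bit 1 = 0: r = r^2 mod 41 = 6^2 = 36
  bit 2 = 0: r = r^2 mod 41 = 36^2 = 25
  bit 3 = 0: r = r^2 mod 41 = 25^2 = 10
  bit 4 = 1: r = r^2 * 6 mod 41 = 10^2 * 6 = 18*6 = 26
  -> B = 26
s = B^a = 26^34 mod 41  (bits of 34 = 100010)
  bit 0 = 1: r = r^2 * 26 mod 41 = 1^2 * 26 = 1*26 = 26
  bit 1 = 0: r = r^2 mod 41 = 26^2 = 20
  bit 2 = 0: r = r^2 mod 41 = 20^2 = 31
  bit 3 = 0: r = r^2 mod 41 = 31^2 = 18
  bit 4 = 1: r = r^2 * 26 mod 41 = 18^2 * 26 = 37*26 = 19
  bit 5 = 0: r = r^2 mod 41 = 19^2 = 33
  -> s = B^a = 33

Answer: 20 26 33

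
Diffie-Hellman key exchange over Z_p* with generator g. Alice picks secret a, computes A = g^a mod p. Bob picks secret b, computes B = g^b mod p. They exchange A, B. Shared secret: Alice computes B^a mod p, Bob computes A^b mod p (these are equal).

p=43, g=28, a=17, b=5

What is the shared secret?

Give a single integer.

Answer: 28

Derivation:
A = 28^17 mod 43  (bits of 17 = 10001)
  bit 0 = 1: r = r^2 * 28 mod 43 = 1^2 * 28 = 1*28 = 28
  bit 1 = 0: r = r^2 mod 43 = 28^2 = 10
  bit 2 = 0: r = r^2 mod 43 = 10^2 = 14
  bit 3 = 0: r = r^2 mod 43 = 14^2 = 24
  bit 4 = 1: r = r^2 * 28 mod 43 = 24^2 * 28 = 17*28 = 3
  -> A = 3
B = 28^5 mod 43  (bits of 5 = 101)
  bit 0 = 1: r = r^2 * 28 mod 43 = 1^2 * 28 = 1*28 = 28
  bit 1 = 0: r = r^2 mod 43 = 28^2 = 10
  bit 2 = 1: r = r^2 * 28 mod 43 = 10^2 * 28 = 14*28 = 5
  -> B = 5
s = B^a = 5^17 mod 43  (bits of 17 = 10001)
  bit 0 = 1: r = r^2 * 5 mod 43 = 1^2 * 5 = 1*5 = 5
  bit 1 = 0: r = r^2 mod 43 = 5^2 = 25
  bit 2 = 0: r = r^2 mod 43 = 25^2 = 23
  bit 3 = 0: r = r^2 mod 43 = 23^2 = 13
  bit 4 = 1: r = r^2 * 5 mod 43 = 13^2 * 5 = 40*5 = 28
  -> s = B^a = 28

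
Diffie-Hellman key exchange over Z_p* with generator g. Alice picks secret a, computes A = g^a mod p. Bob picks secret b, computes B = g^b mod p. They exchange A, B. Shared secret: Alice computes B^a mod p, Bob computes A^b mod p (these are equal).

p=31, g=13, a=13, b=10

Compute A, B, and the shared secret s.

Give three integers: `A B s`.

A = 13^13 mod 31  (bits of 13 = 1101)
  bit 0 = 1: r = r^2 * 13 mod 31 = 1^2 * 13 = 1*13 = 13
  bit 1 = 1: r = r^2 * 13 mod 31 = 13^2 * 13 = 14*13 = 27
  bit 2 = 0: r = r^2 mod 31 = 27^2 = 16
  bit 3 = 1: r = r^2 * 13 mod 31 = 16^2 * 13 = 8*13 = 11
  -> A = 11
B = 13^10 mod 31  (bits of 10 = 1010)
  bit 0 = 1: r = r^2 * 13 mod 31 = 1^2 * 13 = 1*13 = 13
  bit 1 = 0: r = r^2 mod 31 = 13^2 = 14
  bit 2 = 1: r = r^2 * 13 mod 31 = 14^2 * 13 = 10*13 = 6
  bit 3 = 0: r = r^2 mod 31 = 6^2 = 5
  -> B = 5
s = B^a = 5^13 mod 31  (bits of 13 = 1101)
  bit 0 = 1: r = r^2 * 5 mod 31 = 1^2 * 5 = 1*5 = 5
  bit 1 = 1: r = r^2 * 5 mod 31 = 5^2 * 5 = 25*5 = 1
  bit 2 = 0: r = r^2 mod 31 = 1^2 = 1
  bit 3 = 1: r = r^2 * 5 mod 31 = 1^2 * 5 = 1*5 = 5
  -> s = B^a = 5

Answer: 11 5 5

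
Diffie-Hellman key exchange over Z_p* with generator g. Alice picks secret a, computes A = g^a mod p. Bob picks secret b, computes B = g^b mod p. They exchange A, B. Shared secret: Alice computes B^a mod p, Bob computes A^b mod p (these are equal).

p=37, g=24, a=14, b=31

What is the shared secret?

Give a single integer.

A = 24^14 mod 37  (bits of 14 = 1110)
  bit 0 = 1: r = r^2 * 24 mod 37 = 1^2 * 24 = 1*24 = 24
  bit 1 = 1: r = r^2 * 24 mod 37 = 24^2 * 24 = 21*24 = 23
  bit 2 = 1: r = r^2 * 24 mod 37 = 23^2 * 24 = 11*24 = 5
  bit 3 = 0: r = r^2 mod 37 = 5^2 = 25
  -> A = 25
B = 24^31 mod 37  (bits of 31 = 11111)
  bit 0 = 1: r = r^2 * 24 mod 37 = 1^2 * 24 = 1*24 = 24
  bit 1 = 1: r = r^2 * 24 mod 37 = 24^2 * 24 = 21*24 = 23
  bit 2 = 1: r = r^2 * 24 mod 37 = 23^2 * 24 = 11*24 = 5
  bit 3 = 1: r = r^2 * 24 mod 37 = 5^2 * 24 = 25*24 = 8
  bit 4 = 1: r = r^2 * 24 mod 37 = 8^2 * 24 = 27*24 = 19
  -> B = 19
s = B^a = 19^14 mod 37  (bits of 14 = 1110)
  bit 0 = 1: r = r^2 * 19 mod 37 = 1^2 * 19 = 1*19 = 19
  bit 1 = 1: r = r^2 * 19 mod 37 = 19^2 * 19 = 28*19 = 14
  bit 2 = 1: r = r^2 * 19 mod 37 = 14^2 * 19 = 11*19 = 24
  bit 3 = 0: r = r^2 mod 37 = 24^2 = 21
  -> s = B^a = 21

Answer: 21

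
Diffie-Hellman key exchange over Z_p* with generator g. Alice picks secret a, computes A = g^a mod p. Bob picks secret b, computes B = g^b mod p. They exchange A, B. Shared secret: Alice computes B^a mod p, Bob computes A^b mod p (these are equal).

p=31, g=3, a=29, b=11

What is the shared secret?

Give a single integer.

A = 3^29 mod 31  (bits of 29 = 11101)
  bit 0 = 1: r = r^2 * 3 mod 31 = 1^2 * 3 = 1*3 = 3
  bit 1 = 1: r = r^2 * 3 mod 31 = 3^2 * 3 = 9*3 = 27
  bit 2 = 1: r = r^2 * 3 mod 31 = 27^2 * 3 = 16*3 = 17
  bit 3 = 0: r = r^2 mod 31 = 17^2 = 10
  bit 4 = 1: r = r^2 * 3 mod 31 = 10^2 * 3 = 7*3 = 21
  -> A = 21
B = 3^11 mod 31  (bits of 11 = 1011)
  bit 0 = 1: r = r^2 * 3 mod 31 = 1^2 * 3 = 1*3 = 3
  bit 1 = 0: r = r^2 mod 31 = 3^2 = 9
  bit 2 = 1: r = r^2 * 3 mod 31 = 9^2 * 3 = 19*3 = 26
  bit 3 = 1: r = r^2 * 3 mod 31 = 26^2 * 3 = 25*3 = 13
  -> B = 13
s = B^a = 13^29 mod 31  (bits of 29 = 11101)
  bit 0 = 1: r = r^2 * 13 mod 31 = 1^2 * 13 = 1*13 = 13
  bit 1 = 1: r = r^2 * 13 mod 31 = 13^2 * 13 = 14*13 = 27
  bit 2 = 1: r = r^2 * 13 mod 31 = 27^2 * 13 = 16*13 = 22
  bit 3 = 0: r = r^2 mod 31 = 22^2 = 19
  bit 4 = 1: r = r^2 * 13 mod 31 = 19^2 * 13 = 20*13 = 12
  -> s = B^a = 12

Answer: 12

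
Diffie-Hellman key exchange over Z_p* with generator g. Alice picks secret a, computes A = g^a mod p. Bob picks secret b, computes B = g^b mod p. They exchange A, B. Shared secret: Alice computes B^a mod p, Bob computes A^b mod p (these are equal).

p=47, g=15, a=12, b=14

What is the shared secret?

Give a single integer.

A = 15^12 mod 47  (bits of 12 = 1100)
  bit 0 = 1: r = r^2 * 15 mod 47 = 1^2 * 15 = 1*15 = 15
  bit 1 = 1: r = r^2 * 15 mod 47 = 15^2 * 15 = 37*15 = 38
  bit 2 = 0: r = r^2 mod 47 = 38^2 = 34
  bit 3 = 0: r = r^2 mod 47 = 34^2 = 28
  -> A = 28
B = 15^14 mod 47  (bits of 14 = 1110)
  bit 0 = 1: r = r^2 * 15 mod 47 = 1^2 * 15 = 1*15 = 15
  bit 1 = 1: r = r^2 * 15 mod 47 = 15^2 * 15 = 37*15 = 38
  bit 2 = 1: r = r^2 * 15 mod 47 = 38^2 * 15 = 34*15 = 40
  bit 3 = 0: r = r^2 mod 47 = 40^2 = 2
  -> B = 2
s = B^a = 2^12 mod 47  (bits of 12 = 1100)
  bit 0 = 1: r = r^2 * 2 mod 47 = 1^2 * 2 = 1*2 = 2
  bit 1 = 1: r = r^2 * 2 mod 47 = 2^2 * 2 = 4*2 = 8
  bit 2 = 0: r = r^2 mod 47 = 8^2 = 17
  bit 3 = 0: r = r^2 mod 47 = 17^2 = 7
  -> s = B^a = 7

Answer: 7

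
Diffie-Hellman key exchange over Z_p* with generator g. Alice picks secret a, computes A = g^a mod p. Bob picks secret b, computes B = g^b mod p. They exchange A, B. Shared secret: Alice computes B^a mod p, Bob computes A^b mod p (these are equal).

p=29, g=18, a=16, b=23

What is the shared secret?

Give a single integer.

Answer: 25

Derivation:
A = 18^16 mod 29  (bits of 16 = 10000)
  bit 0 = 1: r = r^2 * 18 mod 29 = 1^2 * 18 = 1*18 = 18
  bit 1 = 0: r = r^2 mod 29 = 18^2 = 5
  bit 2 = 0: r = r^2 mod 29 = 5^2 = 25
  bit 3 = 0: r = r^2 mod 29 = 25^2 = 16
  bit 4 = 0: r = r^2 mod 29 = 16^2 = 24
  -> A = 24
B = 18^23 mod 29  (bits of 23 = 10111)
  bit 0 = 1: r = r^2 * 18 mod 29 = 1^2 * 18 = 1*18 = 18
  bit 1 = 0: r = r^2 mod 29 = 18^2 = 5
  bit 2 = 1: r = r^2 * 18 mod 29 = 5^2 * 18 = 25*18 = 15
  bit 3 = 1: r = r^2 * 18 mod 29 = 15^2 * 18 = 22*18 = 19
  bit 4 = 1: r = r^2 * 18 mod 29 = 19^2 * 18 = 13*18 = 2
  -> B = 2
s = B^a = 2^16 mod 29  (bits of 16 = 10000)
  bit 0 = 1: r = r^2 * 2 mod 29 = 1^2 * 2 = 1*2 = 2
  bit 1 = 0: r = r^2 mod 29 = 2^2 = 4
  bit 2 = 0: r = r^2 mod 29 = 4^2 = 16
  bit 3 = 0: r = r^2 mod 29 = 16^2 = 24
  bit 4 = 0: r = r^2 mod 29 = 24^2 = 25
  -> s = B^a = 25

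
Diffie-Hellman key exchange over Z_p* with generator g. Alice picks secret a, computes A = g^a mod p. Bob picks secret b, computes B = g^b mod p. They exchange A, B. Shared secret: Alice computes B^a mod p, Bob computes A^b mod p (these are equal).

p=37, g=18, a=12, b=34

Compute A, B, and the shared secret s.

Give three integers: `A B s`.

Answer: 10 4 10

Derivation:
A = 18^12 mod 37  (bits of 12 = 1100)
  bit 0 = 1: r = r^2 * 18 mod 37 = 1^2 * 18 = 1*18 = 18
  bit 1 = 1: r = r^2 * 18 mod 37 = 18^2 * 18 = 28*18 = 23
  bit 2 = 0: r = r^2 mod 37 = 23^2 = 11
  bit 3 = 0: r = r^2 mod 37 = 11^2 = 10
  -> A = 10
B = 18^34 mod 37  (bits of 34 = 100010)
  bit 0 = 1: r = r^2 * 18 mod 37 = 1^2 * 18 = 1*18 = 18
  bit 1 = 0: r = r^2 mod 37 = 18^2 = 28
  bit 2 = 0: r = r^2 mod 37 = 28^2 = 7
  bit 3 = 0: r = r^2 mod 37 = 7^2 = 12
  bit 4 = 1: r = r^2 * 18 mod 37 = 12^2 * 18 = 33*18 = 2
  bit 5 = 0: r = r^2 mod 37 = 2^2 = 4
  -> B = 4
s = B^a = 4^12 mod 37  (bits of 12 = 1100)
  bit 0 = 1: r = r^2 * 4 mod 37 = 1^2 * 4 = 1*4 = 4
  bit 1 = 1: r = r^2 * 4 mod 37 = 4^2 * 4 = 16*4 = 27
  bit 2 = 0: r = r^2 mod 37 = 27^2 = 26
  bit 3 = 0: r = r^2 mod 37 = 26^2 = 10
  -> s = B^a = 10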